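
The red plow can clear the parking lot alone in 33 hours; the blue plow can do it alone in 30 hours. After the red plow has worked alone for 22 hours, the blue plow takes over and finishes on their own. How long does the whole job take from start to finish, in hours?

In 22 hours the red plow does 22/33 = 2/3 of the job, leaving 1/3.
The blue plow works at 1/30 per hour, so finishing takes 1/3 ÷ 1/30 = 10 hours.
Total time = 22 + 10 = 32 hours.

32 hours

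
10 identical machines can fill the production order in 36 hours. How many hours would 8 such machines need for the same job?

Total work is 10·36 = 360 machine-hours.
With 8 machines: 360/8 = 45 hours.

45 hours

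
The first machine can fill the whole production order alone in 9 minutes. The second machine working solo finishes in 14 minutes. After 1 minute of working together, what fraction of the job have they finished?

23/126

Combined rate: 1/9 + 1/14 = (14 + 9)/126 = 23/126 per minute.
In 1 minute they complete 1·23/126 = 23/126 of the job.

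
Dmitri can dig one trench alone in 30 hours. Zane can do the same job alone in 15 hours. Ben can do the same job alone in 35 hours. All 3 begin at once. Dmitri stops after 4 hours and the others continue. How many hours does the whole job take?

In the first 4 hours the combined rate is 9/70, so 18/35 of the job is done, leaving 17/35.
After Dmitri leaves the rate is 2/21 per hour; the remaining 17/35 takes 51/10 hours.
Total = 4 + 51/10 = 91/10 hours.

91/10 hours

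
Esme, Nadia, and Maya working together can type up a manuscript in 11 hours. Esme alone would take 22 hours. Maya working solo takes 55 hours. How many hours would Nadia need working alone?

110/3 hours

Combined rate is 1/11 per hour.
Known contribution: 1/22 + 1/55 = (5 + 2)/110 = 7/110 per hour.
So Nadia's rate is 1/11 − 7/110 = 3/110, meaning 110/3 hours alone.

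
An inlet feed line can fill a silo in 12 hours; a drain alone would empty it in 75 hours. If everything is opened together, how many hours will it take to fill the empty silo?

100/7 hours

Net rate = 1/12 − 1/75 = (25 − 4)/300 = 21/300 = 7/100 per hour.
Filling time = 1 ÷ (7/100) = 100/7 hours.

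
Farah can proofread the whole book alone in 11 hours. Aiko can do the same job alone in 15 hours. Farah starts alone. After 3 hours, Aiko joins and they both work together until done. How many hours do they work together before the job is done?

60/13 hours

In the first 3 hours Farah alone does 3/11 of the job, leaving 8/11.
Once everyone is working, combined rate: 1/11 + 1/15 = (15 + 11)/165 = 26/165 per hour.
Remaining 8/11 at 26/165 per hour takes 60/13 hours.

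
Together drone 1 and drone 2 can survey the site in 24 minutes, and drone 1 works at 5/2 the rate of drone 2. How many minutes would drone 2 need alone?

Let drone 2's rate be r; then drone 1's rate is (5/2)r, so together (5/2 + 1)r = (7/2)r = 1/24.
Thus r = 1/84 per minute.
Drone 2 alone: 84 minutes; drone 1 alone: 168/5 minutes.

84 minutes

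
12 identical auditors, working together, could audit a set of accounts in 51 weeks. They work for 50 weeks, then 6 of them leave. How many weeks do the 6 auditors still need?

2 weeks

One auditor does 1/612 of the job per week.
After 50 weeks with 12 auditors, 50/51 is done (1/51 left).
With 6 auditors the rate is 6/612 = 1/102, so the rest takes 1/51 ÷ 1/102 = 2 weeks.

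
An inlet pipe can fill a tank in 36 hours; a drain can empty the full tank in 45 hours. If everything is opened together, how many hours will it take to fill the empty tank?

Net rate = 1/36 − 1/45 = (5 − 4)/180 = 1/180 per hour.
Filling time = 1 ÷ (1/180) = 180 hours.

180 hours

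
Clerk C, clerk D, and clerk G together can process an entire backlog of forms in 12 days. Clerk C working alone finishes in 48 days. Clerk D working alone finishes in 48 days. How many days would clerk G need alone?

24 days

Combined rate is 1/12 per day.
Known contribution: 1/48 + 1/48 = (1 + 1)/48 = 2/48 = 1/24 per day.
So clerk G's rate is 1/12 − 1/24 = 1/24, meaning 24 days alone.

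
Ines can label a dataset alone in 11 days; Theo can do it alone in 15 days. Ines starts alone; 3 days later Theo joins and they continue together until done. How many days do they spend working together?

60/13 days

In 3 days Ines does 3/11 of the job, leaving 8/11.
Ines and Theo together work at 26/165 per day, so finishing takes 8/11 ÷ 26/165 = 60/13 days.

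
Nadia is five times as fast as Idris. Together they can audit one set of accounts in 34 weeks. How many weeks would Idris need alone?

204 weeks

Let Idris's rate be r; then Nadia's rate is 5r, so together (5 + 1)r = 6r = 1/34.
Thus r = 1/204 per week.
Idris alone: 204 weeks; Nadia alone: 204/5 weeks.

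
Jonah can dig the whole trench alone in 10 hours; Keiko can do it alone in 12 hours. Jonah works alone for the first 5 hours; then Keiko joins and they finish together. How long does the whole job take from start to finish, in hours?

In 5 hours Jonah does 5/10 = 1/2 of the job, leaving 1/2.
Jonah and Keiko together work at 11/60 per hour, so finishing takes 1/2 ÷ 11/60 = 30/11 hours.
Total time = 5 + 30/11 = 85/11 hours.

85/11 hours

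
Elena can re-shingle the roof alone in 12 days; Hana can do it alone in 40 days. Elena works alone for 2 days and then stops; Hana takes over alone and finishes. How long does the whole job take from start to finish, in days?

106/3 days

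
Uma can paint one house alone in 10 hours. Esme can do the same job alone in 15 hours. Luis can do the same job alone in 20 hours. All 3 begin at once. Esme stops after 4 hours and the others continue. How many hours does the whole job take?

In the first 4 hours the combined rate is 13/60, so 13/15 of the job is done, leaving 2/15.
After Esme leaves the rate is 3/20 per hour; the remaining 2/15 takes 8/9 hours.
Total = 4 + 8/9 = 44/9 hours.

44/9 hours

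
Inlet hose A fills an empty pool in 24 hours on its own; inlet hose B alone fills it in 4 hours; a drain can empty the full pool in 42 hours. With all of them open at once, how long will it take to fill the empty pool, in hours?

56/15 hours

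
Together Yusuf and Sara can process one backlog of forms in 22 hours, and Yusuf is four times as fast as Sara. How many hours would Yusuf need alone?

Let Sara's rate be r; then Yusuf's rate is 4r, so together (4 + 1)r = 5r = 1/22.
Thus r = 1/110 per hour.
Sara alone: 110 hours; Yusuf alone: 55/2 hours.

55/2 hours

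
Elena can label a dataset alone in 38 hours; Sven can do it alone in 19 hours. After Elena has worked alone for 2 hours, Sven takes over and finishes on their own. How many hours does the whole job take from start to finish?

20 hours

In 2 hours Elena does 2/38 = 1/19 of the job, leaving 18/19.
Sven works at 1/19 per hour, so finishing takes 18/19 ÷ 1/19 = 18 hours.
Total time = 2 + 18 = 20 hours.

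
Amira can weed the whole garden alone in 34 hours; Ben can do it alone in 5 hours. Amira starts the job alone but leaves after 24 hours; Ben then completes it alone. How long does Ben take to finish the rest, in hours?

25/17 hours

In 24 hours Amira does 24/34 = 12/17 of the job, leaving 5/17.
Ben works at 1/5 per hour, so finishing takes 5/17 ÷ 1/5 = 25/17 hours.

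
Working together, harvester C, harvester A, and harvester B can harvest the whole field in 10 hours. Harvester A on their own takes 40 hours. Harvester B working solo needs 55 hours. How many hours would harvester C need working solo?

88/5 hours

Combined rate is 1/10 per hour.
Known contribution: 1/40 + 1/55 = (11 + 8)/440 = 19/440 per hour.
So harvester C's rate is 1/10 − 19/440 = 5/88, meaning 88/5 hours alone.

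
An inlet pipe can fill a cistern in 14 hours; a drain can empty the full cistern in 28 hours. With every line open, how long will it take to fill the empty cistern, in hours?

Net rate = 1/14 − 1/28 = (2 − 1)/28 = 1/28 per hour.
Filling time = 1 ÷ (1/28) = 28 hours.

28 hours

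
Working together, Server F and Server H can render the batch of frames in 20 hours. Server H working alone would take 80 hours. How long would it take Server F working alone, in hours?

80/3 hours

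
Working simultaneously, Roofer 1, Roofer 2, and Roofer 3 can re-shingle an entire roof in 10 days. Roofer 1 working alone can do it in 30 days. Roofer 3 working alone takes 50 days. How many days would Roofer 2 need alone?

150/7 days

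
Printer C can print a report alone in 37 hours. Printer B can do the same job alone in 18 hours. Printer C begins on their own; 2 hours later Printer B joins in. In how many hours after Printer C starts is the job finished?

148/11 hours

In the first 2 hours Printer C alone does 2/37 of the job, leaving 35/37.
Once everyone is working, combined rate: 1/37 + 1/18 = (18 + 37)/666 = 55/666 per hour.
Remaining 35/37 at 55/666 per hour takes 126/11 hours.
Total from the start = 2 + 126/11 = 148/11 hours.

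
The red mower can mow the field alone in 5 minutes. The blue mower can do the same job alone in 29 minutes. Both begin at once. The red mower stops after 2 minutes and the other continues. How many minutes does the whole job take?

87/5 minutes

In the first 2 minutes the combined rate is 34/145, so 68/145 of the job is done, leaving 77/145.
After the red mower leaves the rate is 1/29 per minute; the remaining 77/145 takes 77/5 minutes.
Total = 2 + 77/5 = 87/5 minutes.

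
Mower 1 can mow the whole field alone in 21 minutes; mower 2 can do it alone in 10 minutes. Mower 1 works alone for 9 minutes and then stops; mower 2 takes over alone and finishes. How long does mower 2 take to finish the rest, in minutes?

40/7 minutes

In 9 minutes mower 1 does 9/21 = 3/7 of the job, leaving 4/7.
Mower 2 works at 1/10 per minute, so finishing takes 4/7 ÷ 1/10 = 40/7 minutes.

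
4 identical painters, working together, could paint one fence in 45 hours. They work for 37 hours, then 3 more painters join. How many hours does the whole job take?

291/7 hours

One painter does 1/180 of the job per hour.
After 37 hours with 4 painters, 37/45 is done (8/45 left).
With 7 painters the rate is 7/180, so the rest takes 8/45 ÷ 7/180 = 32/7 hours.
Total = 37 + 32/7 = 291/7 hours.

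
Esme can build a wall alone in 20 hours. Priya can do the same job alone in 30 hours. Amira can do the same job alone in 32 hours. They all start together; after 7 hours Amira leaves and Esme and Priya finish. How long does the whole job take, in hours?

In the first 7 hours the combined rate is 11/96, so 77/96 of the job is done, leaving 19/96.
After Amira leaves the rate is 1/12 per hour; the remaining 19/96 takes 19/8 hours.
Total = 7 + 19/8 = 75/8 hours.

75/8 hours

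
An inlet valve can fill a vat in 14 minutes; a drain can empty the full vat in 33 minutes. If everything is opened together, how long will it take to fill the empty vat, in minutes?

462/19 minutes

Net rate = 1/14 − 1/33 = (33 − 14)/462 = 19/462 per minute.
Filling time = 1 ÷ (19/462) = 462/19 minutes.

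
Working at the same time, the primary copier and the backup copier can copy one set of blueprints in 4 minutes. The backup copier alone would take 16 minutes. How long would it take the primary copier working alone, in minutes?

Combined rate is 1/4 per minute.
Known contribution: 1/16 per minute.
So the primary copier's rate is 1/4 − 1/16 = 3/16, meaning 16/3 minutes alone.

16/3 minutes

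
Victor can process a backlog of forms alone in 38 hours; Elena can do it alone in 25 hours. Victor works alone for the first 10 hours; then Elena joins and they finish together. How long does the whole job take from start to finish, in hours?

In 10 hours Victor does 10/38 = 5/19 of the job, leaving 14/19.
Victor and Elena together work at 63/950 per hour, so finishing takes 14/19 ÷ 63/950 = 100/9 hours.
Total time = 10 + 100/9 = 190/9 hours.

190/9 hours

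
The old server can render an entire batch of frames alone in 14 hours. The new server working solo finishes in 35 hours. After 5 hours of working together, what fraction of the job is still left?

Combined rate: 1/14 + 1/35 = (5 + 2)/70 = 7/70 = 1/10 per hour.
In 5 hours they complete 5·1/10 = 1/2 of the job.
So 1/2 remains.

1/2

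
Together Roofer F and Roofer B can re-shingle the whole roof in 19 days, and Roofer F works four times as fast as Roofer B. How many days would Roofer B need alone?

95 days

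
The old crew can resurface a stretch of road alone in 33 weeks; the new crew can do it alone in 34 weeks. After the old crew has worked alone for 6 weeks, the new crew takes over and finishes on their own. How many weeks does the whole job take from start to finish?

372/11 weeks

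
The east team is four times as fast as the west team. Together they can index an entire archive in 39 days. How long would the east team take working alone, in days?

195/4 days

Let the west team's rate be r; then the east team's rate is 4r, so together (4 + 1)r = 5r = 1/39.
Thus r = 1/195 per day.
The west team alone: 195 days; the east team alone: 195/4 days.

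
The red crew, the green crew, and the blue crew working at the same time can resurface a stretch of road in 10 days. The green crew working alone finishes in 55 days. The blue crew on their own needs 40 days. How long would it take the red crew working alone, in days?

88/5 days

Combined rate is 1/10 per day.
Known contribution: 1/55 + 1/40 = (8 + 11)/440 = 19/440 per day.
So the red crew's rate is 1/10 − 19/440 = 5/88, meaning 88/5 days alone.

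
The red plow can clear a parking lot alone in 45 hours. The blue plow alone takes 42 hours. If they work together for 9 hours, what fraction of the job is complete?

Combined rate: 1/45 + 1/42 = (14 + 15)/630 = 29/630 per hour.
In 9 hours they complete 9·29/630 = 29/70 of the job.

29/70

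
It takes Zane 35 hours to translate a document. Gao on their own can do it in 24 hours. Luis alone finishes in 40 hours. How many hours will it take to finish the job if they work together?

21/2 hours

Combined rate: 1/35 + 1/24 + 1/40 = (24 + 35 + 21)/840 = 80/840 = 2/21 per hour.
Time = 1 ÷ (2/21) = 21/2 hours.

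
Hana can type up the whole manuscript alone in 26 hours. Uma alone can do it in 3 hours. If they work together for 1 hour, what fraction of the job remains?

49/78

Combined rate: 1/26 + 1/3 = (3 + 26)/78 = 29/78 per hour.
In 1 hour they complete 1·29/78 = 29/78 of the job.
So 49/78 remains.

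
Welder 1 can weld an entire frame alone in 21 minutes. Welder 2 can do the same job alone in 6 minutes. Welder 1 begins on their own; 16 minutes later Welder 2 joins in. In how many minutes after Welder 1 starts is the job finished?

In the first 16 minutes Welder 1 alone does 16/21 of the job, leaving 5/21.
Once everyone is working, combined rate: 1/21 + 1/6 = (2 + 7)/42 = 9/42 = 3/14 per minute.
Remaining 5/21 at 3/14 per minute takes 10/9 minutes.
Total from the start = 16 + 10/9 = 154/9 minutes.

154/9 minutes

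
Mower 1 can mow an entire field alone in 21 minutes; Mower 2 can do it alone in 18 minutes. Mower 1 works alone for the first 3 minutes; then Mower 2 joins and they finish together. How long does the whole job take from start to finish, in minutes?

In 3 minutes Mower 1 does 3/21 = 1/7 of the job, leaving 6/7.
Mower 1 and Mower 2 together work at 13/126 per minute, so finishing takes 6/7 ÷ 13/126 = 108/13 minutes.
Total time = 3 + 108/13 = 147/13 minutes.

147/13 minutes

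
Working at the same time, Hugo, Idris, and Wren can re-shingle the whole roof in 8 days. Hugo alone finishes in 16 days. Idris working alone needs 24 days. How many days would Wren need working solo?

48 days

Combined rate is 1/8 per day.
Known contribution: 1/16 + 1/24 = (3 + 2)/48 = 5/48 per day.
So Wren's rate is 1/8 − 5/48 = 1/48, meaning 48 days alone.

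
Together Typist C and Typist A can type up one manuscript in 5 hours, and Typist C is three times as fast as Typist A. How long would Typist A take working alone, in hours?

20 hours

Let Typist A's rate be r; then Typist C's rate is 3r, so together (3 + 1)r = 4r = 1/5.
Thus r = 1/20 per hour.
Typist A alone: 20 hours; Typist C alone: 20/3 hours.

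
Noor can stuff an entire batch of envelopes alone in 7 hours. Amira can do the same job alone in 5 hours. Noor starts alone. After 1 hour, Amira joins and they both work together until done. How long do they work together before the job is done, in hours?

In the first 1 hour Noor alone does 1/7 of the job, leaving 6/7.
Once everyone is working, combined rate: 1/7 + 1/5 = (5 + 7)/35 = 12/35 per hour.
Remaining 6/7 at 12/35 per hour takes 5/2 hours.

5/2 hours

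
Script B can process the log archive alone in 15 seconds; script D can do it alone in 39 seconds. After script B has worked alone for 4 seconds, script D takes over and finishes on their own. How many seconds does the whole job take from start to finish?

In 4 seconds script B does 4/15 of the job, leaving 11/15.
Script D works at 1/39 per second, so finishing takes 11/15 ÷ 1/39 = 143/5 seconds.
Total time = 4 + 143/5 = 163/5 seconds.

163/5 seconds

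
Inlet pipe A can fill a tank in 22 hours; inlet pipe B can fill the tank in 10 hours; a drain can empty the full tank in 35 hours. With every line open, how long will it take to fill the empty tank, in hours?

77/9 hours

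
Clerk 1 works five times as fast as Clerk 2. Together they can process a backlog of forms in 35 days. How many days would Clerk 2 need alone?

Let Clerk 2's rate be r; then Clerk 1's rate is 5r, so together (5 + 1)r = 6r = 1/35.
Thus r = 1/210 per day.
Clerk 2 alone: 210 days; Clerk 1 alone: 42 days.

210 days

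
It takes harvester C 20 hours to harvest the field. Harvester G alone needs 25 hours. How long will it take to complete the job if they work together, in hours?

Combined rate: 1/20 + 1/25 = (5 + 4)/100 = 9/100 per hour.
Time = 1 ÷ (9/100) = 100/9 hours.

100/9 hours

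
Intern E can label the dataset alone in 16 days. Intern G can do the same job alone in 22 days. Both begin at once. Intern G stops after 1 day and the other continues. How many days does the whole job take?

168/11 days

In the first 1 day the combined rate is 19/176, so 19/176 of the job is done, leaving 157/176.
After Intern G leaves the rate is 1/16 per day; the remaining 157/176 takes 157/11 days.
Total = 1 + 157/11 = 168/11 days.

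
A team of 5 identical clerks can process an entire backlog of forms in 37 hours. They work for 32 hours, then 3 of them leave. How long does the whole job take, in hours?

89/2 hours

One clerk does 1/185 of the job per hour.
After 32 hours with 5 clerks, 32/37 is done (5/37 left).
With 2 clerks the rate is 2/185, so the rest takes 5/37 ÷ 2/185 = 25/2 hours.
Total = 32 + 25/2 = 89/2 hours.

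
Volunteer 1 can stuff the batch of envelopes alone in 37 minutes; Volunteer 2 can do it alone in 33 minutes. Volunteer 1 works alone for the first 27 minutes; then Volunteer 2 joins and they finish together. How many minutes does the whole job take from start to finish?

In 27 minutes Volunteer 1 does 27/37 of the job, leaving 10/37.
Volunteer 1 and Volunteer 2 together work at 70/1221 per minute, so finishing takes 10/37 ÷ 70/1221 = 33/7 minutes.
Total time = 27 + 33/7 = 222/7 minutes.

222/7 minutes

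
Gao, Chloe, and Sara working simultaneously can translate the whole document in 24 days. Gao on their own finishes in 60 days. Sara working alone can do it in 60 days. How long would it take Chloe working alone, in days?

120 days

Combined rate is 1/24 per day.
Known contribution: 1/60 + 1/60 = (1 + 1)/60 = 2/60 = 1/30 per day.
So Chloe's rate is 1/24 − 1/30 = 1/120, meaning 120 days alone.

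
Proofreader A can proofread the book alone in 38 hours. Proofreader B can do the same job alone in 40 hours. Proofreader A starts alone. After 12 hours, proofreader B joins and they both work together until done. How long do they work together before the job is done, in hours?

In the first 12 hours proofreader A alone does 12/38 = 6/19 of the job, leaving 13/19.
Once everyone is working, combined rate: 1/38 + 1/40 = (20 + 19)/760 = 39/760 per hour.
Remaining 13/19 at 39/760 per hour takes 40/3 hours.

40/3 hours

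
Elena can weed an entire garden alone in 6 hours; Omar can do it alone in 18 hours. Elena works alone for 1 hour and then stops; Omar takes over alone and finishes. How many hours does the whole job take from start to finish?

In 1 hour Elena does 1/6 of the job, leaving 5/6.
Omar works at 1/18 per hour, so finishing takes 5/6 ÷ 1/18 = 15 hours.
Total time = 1 + 15 = 16 hours.

16 hours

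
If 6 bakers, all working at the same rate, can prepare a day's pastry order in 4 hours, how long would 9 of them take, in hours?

8/3 hours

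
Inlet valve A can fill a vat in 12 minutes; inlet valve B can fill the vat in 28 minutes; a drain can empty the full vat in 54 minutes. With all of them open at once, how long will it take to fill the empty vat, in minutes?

Net rate = 1/12 + 1/28 − 1/54 = (63 + 27 − 14)/756 = 76/756 = 19/189 per minute.
Filling time = 1 ÷ (19/189) = 189/19 minutes.

189/19 minutes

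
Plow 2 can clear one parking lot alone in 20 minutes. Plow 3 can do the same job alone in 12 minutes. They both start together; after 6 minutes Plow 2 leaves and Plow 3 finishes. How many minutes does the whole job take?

In the first 6 minutes the combined rate is 2/15, so 4/5 of the job is done, leaving 1/5.
After Plow 2 leaves the rate is 1/12 per minute; the remaining 1/5 takes 12/5 minutes.
Total = 6 + 12/5 = 42/5 minutes.

42/5 minutes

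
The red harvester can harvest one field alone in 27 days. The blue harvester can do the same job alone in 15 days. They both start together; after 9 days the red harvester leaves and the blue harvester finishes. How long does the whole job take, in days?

10 days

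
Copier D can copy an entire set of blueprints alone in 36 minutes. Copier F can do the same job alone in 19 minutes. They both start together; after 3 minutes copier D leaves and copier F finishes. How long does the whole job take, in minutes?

209/12 minutes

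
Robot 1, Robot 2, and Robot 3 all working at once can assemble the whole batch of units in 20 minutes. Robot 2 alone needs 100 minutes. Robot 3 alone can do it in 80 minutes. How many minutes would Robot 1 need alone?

Combined rate is 1/20 per minute.
Known contribution: 1/100 + 1/80 = (4 + 5)/400 = 9/400 per minute.
So Robot 1's rate is 1/20 − 9/400 = 11/400, meaning 400/11 minutes alone.

400/11 minutes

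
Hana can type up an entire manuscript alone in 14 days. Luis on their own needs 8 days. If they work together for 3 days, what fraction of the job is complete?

Combined rate: 1/14 + 1/8 = (4 + 7)/56 = 11/56 per day.
In 3 days they complete 3·11/56 = 33/56 of the job.

33/56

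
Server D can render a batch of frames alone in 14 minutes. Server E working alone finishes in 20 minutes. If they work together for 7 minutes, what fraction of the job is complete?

Combined rate: 1/14 + 1/20 = (10 + 7)/140 = 17/140 per minute.
In 7 minutes they complete 7·17/140 = 17/20 of the job.

17/20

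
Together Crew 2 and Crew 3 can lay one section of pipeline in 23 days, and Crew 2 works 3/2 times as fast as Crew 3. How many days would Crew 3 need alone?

115/2 days

Let Crew 3's rate be r; then Crew 2's rate is (3/2)r, so together (3/2 + 1)r = (5/2)r = 1/23.
Thus r = 2/115 per day.
Crew 3 alone: 115/2 days; Crew 2 alone: 115/3 days.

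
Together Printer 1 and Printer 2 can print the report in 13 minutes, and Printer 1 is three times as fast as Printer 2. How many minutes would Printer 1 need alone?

52/3 minutes

Let Printer 2's rate be r; then Printer 1's rate is 3r, so together (3 + 1)r = 4r = 1/13.
Thus r = 1/52 per minute.
Printer 2 alone: 52 minutes; Printer 1 alone: 52/3 minutes.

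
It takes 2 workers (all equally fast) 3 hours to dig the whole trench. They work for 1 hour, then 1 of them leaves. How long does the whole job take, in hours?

One worker does 1/6 of the job per hour.
After 1 hour with 2 workers, 1/3 is done (2/3 left).
With 1 worker the rate is 1/6, so the rest takes 2/3 ÷ 1/6 = 4 hours.
Total = 1 + 4 = 5 hours.

5 hours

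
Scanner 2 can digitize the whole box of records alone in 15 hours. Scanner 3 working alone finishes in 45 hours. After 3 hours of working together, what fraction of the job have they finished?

Combined rate: 1/15 + 1/45 = (3 + 1)/45 = 4/45 per hour.
In 3 hours they complete 3·4/45 = 4/15 of the job.

4/15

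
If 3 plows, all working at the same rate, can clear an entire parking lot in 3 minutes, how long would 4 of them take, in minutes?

Total work is 3·3 = 9 plow-minutes.
With 4 plows: 9/4 minutes.

9/4 minutes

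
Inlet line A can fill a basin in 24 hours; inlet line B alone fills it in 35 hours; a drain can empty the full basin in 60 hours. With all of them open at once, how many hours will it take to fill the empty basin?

Net rate = 1/24 + 1/35 − 1/60 = (35 + 24 − 14)/840 = 45/840 = 3/56 per hour.
Filling time = 1 ÷ (3/56) = 56/3 hours.

56/3 hours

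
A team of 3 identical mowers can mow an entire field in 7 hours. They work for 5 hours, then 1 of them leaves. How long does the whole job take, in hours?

8 hours

One mower does 1/21 of the job per hour.
After 5 hours with 3 mowers, 5/7 is done (2/7 left).
With 2 mowers the rate is 2/21, so the rest takes 2/7 ÷ 2/21 = 3 hours.
Total = 5 + 3 = 8 hours.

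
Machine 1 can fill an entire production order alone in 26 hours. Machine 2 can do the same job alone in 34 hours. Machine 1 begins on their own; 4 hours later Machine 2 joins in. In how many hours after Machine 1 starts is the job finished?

247/15 hours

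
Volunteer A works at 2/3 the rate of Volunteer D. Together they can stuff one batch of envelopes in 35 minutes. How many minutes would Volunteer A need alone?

Let Volunteer D's rate be r; then Volunteer A's rate is (2/3)r, so together (2/3 + 1)r = (5/3)r = 1/35.
Thus r = 3/175 per minute.
Volunteer D alone: 175/3 minutes; Volunteer A alone: 175/2 minutes.

175/2 minutes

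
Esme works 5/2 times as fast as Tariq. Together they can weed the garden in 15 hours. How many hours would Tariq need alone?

Let Tariq's rate be r; then Esme's rate is (5/2)r, so together (5/2 + 1)r = (7/2)r = 1/15.
Thus r = 2/105 per hour.
Tariq alone: 105/2 hours; Esme alone: 21 hours.

105/2 hours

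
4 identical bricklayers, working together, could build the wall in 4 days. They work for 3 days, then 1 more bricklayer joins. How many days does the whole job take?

19/5 days

One bricklayer does 1/16 of the job per day.
After 3 days with 4 bricklayers, 3/4 is done (1/4 left).
With 5 bricklayers the rate is 5/16, so the rest takes 1/4 ÷ 5/16 = 4/5 days.
Total = 3 + 4/5 = 19/5 days.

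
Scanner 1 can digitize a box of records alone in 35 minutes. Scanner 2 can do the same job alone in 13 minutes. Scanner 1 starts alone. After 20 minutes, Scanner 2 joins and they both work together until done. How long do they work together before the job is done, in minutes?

In the first 20 minutes Scanner 1 alone does 20/35 = 4/7 of the job, leaving 3/7.
Once everyone is working, combined rate: 1/35 + 1/13 = (13 + 35)/455 = 48/455 per minute.
Remaining 3/7 at 48/455 per minute takes 65/16 minutes.

65/16 minutes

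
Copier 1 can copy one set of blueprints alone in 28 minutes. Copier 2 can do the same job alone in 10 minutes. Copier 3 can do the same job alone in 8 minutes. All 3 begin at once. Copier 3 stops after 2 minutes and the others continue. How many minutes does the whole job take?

105/19 minutes

In the first 2 minutes the combined rate is 73/280, so 73/140 of the job is done, leaving 67/140.
After copier 3 leaves the rate is 19/140 per minute; the remaining 67/140 takes 67/19 minutes.
Total = 2 + 67/19 = 105/19 minutes.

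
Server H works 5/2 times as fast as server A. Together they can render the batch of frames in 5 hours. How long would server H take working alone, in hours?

7 hours

Let server A's rate be r; then server H's rate is (5/2)r, so together (5/2 + 1)r = (7/2)r = 1/5.
Thus r = 2/35 per hour.
Server A alone: 35/2 hours; server H alone: 7 hours.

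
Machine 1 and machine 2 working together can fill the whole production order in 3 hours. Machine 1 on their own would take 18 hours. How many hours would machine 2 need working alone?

18/5 hours

Combined rate is 1/3 per hour.
Known contribution: 1/18 per hour.
So machine 2's rate is 1/3 − 1/18 = 5/18, meaning 18/5 hours alone.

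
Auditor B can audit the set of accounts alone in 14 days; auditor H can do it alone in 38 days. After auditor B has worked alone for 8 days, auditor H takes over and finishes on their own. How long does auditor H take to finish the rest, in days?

114/7 days

In 8 days auditor B does 8/14 = 4/7 of the job, leaving 3/7.
Auditor H works at 1/38 per day, so finishing takes 3/7 ÷ 1/38 = 114/7 days.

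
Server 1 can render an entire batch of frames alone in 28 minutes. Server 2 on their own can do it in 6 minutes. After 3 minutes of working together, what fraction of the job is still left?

11/28

Combined rate: 1/28 + 1/6 = (3 + 14)/84 = 17/84 per minute.
In 3 minutes they complete 3·17/84 = 17/28 of the job.
So 11/28 remains.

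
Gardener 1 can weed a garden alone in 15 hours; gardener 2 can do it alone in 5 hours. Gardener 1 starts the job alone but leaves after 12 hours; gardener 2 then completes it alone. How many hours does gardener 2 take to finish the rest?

1 hour

In 12 hours gardener 1 does 12/15 = 4/5 of the job, leaving 1/5.
Gardener 2 works at 1/5 per hour, so finishing takes 1/5 ÷ 1/5 = 1 hour.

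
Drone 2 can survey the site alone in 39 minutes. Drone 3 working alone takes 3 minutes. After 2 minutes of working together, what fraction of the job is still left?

11/39

Combined rate: 1/39 + 1/3 = (1 + 13)/39 = 14/39 per minute.
In 2 minutes they complete 2·14/39 = 28/39 of the job.
So 11/39 remains.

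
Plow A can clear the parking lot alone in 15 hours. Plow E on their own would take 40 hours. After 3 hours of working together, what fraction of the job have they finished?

Combined rate: 1/15 + 1/40 = (8 + 3)/120 = 11/120 per hour.
In 3 hours they complete 3·11/120 = 11/40 of the job.

11/40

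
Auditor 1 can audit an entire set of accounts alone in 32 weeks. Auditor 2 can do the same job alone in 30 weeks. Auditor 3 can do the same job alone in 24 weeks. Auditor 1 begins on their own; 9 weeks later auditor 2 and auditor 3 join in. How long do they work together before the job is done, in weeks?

115/17 weeks

In the first 9 weeks auditor 1 alone does 9/32 of the job, leaving 23/32.
Once everyone is working, combined rate: 1/32 + 1/30 + 1/24 = (15 + 16 + 20)/480 = 51/480 = 17/160 per week.
Remaining 23/32 at 17/160 per week takes 115/17 weeks.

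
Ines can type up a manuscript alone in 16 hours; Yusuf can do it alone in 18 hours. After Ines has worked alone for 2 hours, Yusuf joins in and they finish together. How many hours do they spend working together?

126/17 hours

In 2 hours Ines does 2/16 = 1/8 of the job, leaving 7/8.
Ines and Yusuf together work at 17/144 per hour, so finishing takes 7/8 ÷ 17/144 = 126/17 hours.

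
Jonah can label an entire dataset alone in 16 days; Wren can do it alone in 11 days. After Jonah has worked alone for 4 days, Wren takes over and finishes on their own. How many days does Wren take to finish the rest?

In 4 days Jonah does 4/16 = 1/4 of the job, leaving 3/4.
Wren works at 1/11 per day, so finishing takes 3/4 ÷ 1/11 = 33/4 days.

33/4 days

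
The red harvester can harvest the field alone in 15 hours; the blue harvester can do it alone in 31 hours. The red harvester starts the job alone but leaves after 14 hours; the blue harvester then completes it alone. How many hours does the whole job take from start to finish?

In 14 hours the red harvester does 14/15 of the job, leaving 1/15.
The blue harvester works at 1/31 per hour, so finishing takes 1/15 ÷ 1/31 = 31/15 hours.
Total time = 14 + 31/15 = 241/15 hours.

241/15 hours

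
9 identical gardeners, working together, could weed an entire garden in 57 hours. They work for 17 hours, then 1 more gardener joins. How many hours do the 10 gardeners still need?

One gardener does 1/513 of the job per hour.
After 17 hours with 9 gardeners, 17/57 is done (40/57 left).
With 10 gardeners the rate is 10/513, so the rest takes 40/57 ÷ 10/513 = 36 hours.

36 hours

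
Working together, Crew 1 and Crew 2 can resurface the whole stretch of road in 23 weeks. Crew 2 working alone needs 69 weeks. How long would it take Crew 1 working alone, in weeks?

69/2 weeks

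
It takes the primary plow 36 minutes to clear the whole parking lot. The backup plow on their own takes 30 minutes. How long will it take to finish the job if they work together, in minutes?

180/11 minutes

Combined rate: 1/36 + 1/30 = (5 + 6)/180 = 11/180 per minute.
Time = 1 ÷ (11/180) = 180/11 minutes.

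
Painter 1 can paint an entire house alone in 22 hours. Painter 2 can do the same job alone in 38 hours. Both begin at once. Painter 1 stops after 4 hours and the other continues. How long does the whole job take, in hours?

342/11 hours

In the first 4 hours the combined rate is 15/209, so 60/209 of the job is done, leaving 149/209.
After Painter 1 leaves the rate is 1/38 per hour; the remaining 149/209 takes 298/11 hours.
Total = 4 + 298/11 = 342/11 hours.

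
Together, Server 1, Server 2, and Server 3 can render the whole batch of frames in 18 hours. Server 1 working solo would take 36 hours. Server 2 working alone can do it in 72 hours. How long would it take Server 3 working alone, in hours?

Combined rate is 1/18 per hour.
Known contribution: 1/36 + 1/72 = (2 + 1)/72 = 3/72 = 1/24 per hour.
So Server 3's rate is 1/18 − 1/24 = 1/72, meaning 72 hours alone.

72 hours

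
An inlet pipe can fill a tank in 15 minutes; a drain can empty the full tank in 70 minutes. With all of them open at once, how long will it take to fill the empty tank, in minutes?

210/11 minutes

Net rate = 1/15 − 1/70 = (14 − 3)/210 = 11/210 per minute.
Filling time = 1 ÷ (11/210) = 210/11 minutes.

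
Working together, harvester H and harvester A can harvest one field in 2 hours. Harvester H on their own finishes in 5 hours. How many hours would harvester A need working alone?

10/3 hours

Combined rate is 1/2 per hour.
Known contribution: 1/5 per hour.
So harvester A's rate is 1/2 − 1/5 = 3/10, meaning 10/3 hours alone.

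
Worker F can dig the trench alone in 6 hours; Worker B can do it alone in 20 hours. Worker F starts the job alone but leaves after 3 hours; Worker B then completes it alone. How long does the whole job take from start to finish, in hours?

In 3 hours Worker F does 3/6 = 1/2 of the job, leaving 1/2.
Worker B works at 1/20 per hour, so finishing takes 1/2 ÷ 1/20 = 10 hours.
Total time = 3 + 10 = 13 hours.

13 hours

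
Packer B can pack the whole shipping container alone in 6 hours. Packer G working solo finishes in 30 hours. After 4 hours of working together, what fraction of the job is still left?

1/5

Combined rate: 1/6 + 1/30 = (5 + 1)/30 = 6/30 = 1/5 per hour.
In 4 hours they complete 4·1/5 = 4/5 of the job.
So 1/5 remains.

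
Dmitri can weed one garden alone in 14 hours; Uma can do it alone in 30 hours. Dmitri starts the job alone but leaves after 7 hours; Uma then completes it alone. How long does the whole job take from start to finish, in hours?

22 hours

In 7 hours Dmitri does 7/14 = 1/2 of the job, leaving 1/2.
Uma works at 1/30 per hour, so finishing takes 1/2 ÷ 1/30 = 15 hours.
Total time = 7 + 15 = 22 hours.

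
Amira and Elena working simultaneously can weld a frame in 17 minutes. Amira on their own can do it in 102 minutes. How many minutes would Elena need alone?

102/5 minutes

Combined rate is 1/17 per minute.
Known contribution: 1/102 per minute.
So Elena's rate is 1/17 − 1/102 = 5/102, meaning 102/5 minutes alone.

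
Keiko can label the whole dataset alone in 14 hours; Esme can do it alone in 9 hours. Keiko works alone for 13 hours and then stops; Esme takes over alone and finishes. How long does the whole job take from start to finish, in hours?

In 13 hours Keiko does 13/14 of the job, leaving 1/14.
Esme works at 1/9 per hour, so finishing takes 1/14 ÷ 1/9 = 9/14 hours.
Total time = 13 + 9/14 = 191/14 hours.

191/14 hours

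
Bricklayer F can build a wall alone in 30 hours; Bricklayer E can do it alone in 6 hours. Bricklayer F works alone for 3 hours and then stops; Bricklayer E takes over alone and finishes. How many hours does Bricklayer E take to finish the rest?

27/5 hours

In 3 hours Bricklayer F does 3/30 = 1/10 of the job, leaving 9/10.
Bricklayer E works at 1/6 per hour, so finishing takes 9/10 ÷ 1/6 = 27/5 hours.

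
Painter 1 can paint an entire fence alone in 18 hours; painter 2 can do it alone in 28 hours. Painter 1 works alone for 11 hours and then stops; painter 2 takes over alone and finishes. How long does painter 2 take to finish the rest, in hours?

98/9 hours

In 11 hours painter 1 does 11/18 of the job, leaving 7/18.
Painter 2 works at 1/28 per hour, so finishing takes 7/18 ÷ 1/28 = 98/9 hours.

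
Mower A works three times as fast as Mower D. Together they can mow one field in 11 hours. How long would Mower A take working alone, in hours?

44/3 hours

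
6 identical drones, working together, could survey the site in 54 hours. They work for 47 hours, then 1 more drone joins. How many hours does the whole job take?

One drone does 1/324 of the job per hour.
After 47 hours with 6 drones, 47/54 is done (7/54 left).
With 7 drones the rate is 7/324, so the rest takes 7/54 ÷ 7/324 = 6 hours.
Total = 47 + 6 = 53 hours.

53 hours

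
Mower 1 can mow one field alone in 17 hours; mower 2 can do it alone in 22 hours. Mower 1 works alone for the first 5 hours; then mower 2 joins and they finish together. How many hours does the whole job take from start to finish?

153/13 hours

In 5 hours mower 1 does 5/17 of the job, leaving 12/17.
Mower 1 and mower 2 together work at 39/374 per hour, so finishing takes 12/17 ÷ 39/374 = 88/13 hours.
Total time = 5 + 88/13 = 153/13 hours.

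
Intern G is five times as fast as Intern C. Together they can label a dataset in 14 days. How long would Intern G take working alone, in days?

84/5 days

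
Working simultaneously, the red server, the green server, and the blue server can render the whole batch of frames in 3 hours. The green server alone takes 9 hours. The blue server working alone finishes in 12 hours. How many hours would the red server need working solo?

36/5 hours

Combined rate is 1/3 per hour.
Known contribution: 1/9 + 1/12 = (4 + 3)/36 = 7/36 per hour.
So the red server's rate is 1/3 − 7/36 = 5/36, meaning 36/5 hours alone.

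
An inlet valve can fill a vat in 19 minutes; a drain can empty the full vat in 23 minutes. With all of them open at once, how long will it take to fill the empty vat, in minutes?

437/4 minutes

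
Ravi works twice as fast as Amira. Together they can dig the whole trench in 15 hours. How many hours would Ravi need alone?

Let Amira's rate be r; then Ravi's rate is 2r, so together (2 + 1)r = 3r = 1/15.
Thus r = 1/45 per hour.
Amira alone: 45 hours; Ravi alone: 45/2 hours.

45/2 hours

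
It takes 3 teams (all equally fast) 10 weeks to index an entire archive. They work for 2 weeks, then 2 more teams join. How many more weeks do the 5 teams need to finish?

24/5 weeks

One team does 1/30 of the job per week.
After 2 weeks with 3 teams, 1/5 is done (4/5 left).
With 5 teams the rate is 5/30 = 1/6, so the rest takes 4/5 ÷ 1/6 = 24/5 weeks.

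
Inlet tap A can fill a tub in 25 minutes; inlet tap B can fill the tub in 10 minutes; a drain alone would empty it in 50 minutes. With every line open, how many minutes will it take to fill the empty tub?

25/3 minutes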